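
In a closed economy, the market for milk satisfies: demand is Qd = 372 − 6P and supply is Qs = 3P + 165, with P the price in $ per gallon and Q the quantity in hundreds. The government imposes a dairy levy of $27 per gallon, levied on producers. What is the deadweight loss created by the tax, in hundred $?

Deadweight loss = $729 hundred.

Without the tax, 372 − 6P = 3P + 165 gives 9P = 207, so P* = $23 and Q* = 234.
With the tax collected from producers, supply shifts: Qs = 3(P − 27) + 165.
New equilibrium: buyers pay $32, producers receive $5, Q = 180. (Wedge: Pb − Ps = 27.)
Quantity falls by |ΔQ| = |234 − 180| = 54.
DWL = ½ · t · |ΔQ| = ½ · 27 · 54 = $729.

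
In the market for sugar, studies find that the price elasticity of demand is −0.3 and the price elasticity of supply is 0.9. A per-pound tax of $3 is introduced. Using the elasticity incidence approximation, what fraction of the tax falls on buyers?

Incidence ratio: buyers' share ≈ εs / (εs + |εd|) = 0.9 / (0.9 + 0.3) = 0.75.
Supply is the more elastic side, so buyers bear the larger share.

Buyers' share ≈ 0.75.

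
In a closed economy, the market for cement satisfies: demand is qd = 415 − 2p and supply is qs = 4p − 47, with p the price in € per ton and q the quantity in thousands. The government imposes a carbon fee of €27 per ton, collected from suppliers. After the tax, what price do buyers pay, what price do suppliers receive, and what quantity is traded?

Buyers pay €95; suppliers receive €68; quantity = 225.

Without the tax, 415 − 2p = 4p − 47 gives 6p = 462, so p* = €77 and q* = 261.
With the tax collected from suppliers, supply shifts: qs = 4(p − 27) − 47.
Solving gives q = 225 with buyers paying €95 and suppliers receiving €68 (the €27 wedge).
The less price-elastic side of the market bears the larger share of a per-unit tax.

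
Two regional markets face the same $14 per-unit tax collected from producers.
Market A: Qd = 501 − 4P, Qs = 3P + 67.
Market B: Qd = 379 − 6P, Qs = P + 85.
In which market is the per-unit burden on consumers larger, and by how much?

Market A: pre-tax P* = $62, Q* = 253; post-tax Q = 229; per-unit burden on consumers = $6.
Market B: pre-tax P* = $42, Q* = 127; post-tax Q = 115; per-unit burden on consumers = $2.
Difference: $6 vs $2 → market A is larger by $4.

Market A, by $4.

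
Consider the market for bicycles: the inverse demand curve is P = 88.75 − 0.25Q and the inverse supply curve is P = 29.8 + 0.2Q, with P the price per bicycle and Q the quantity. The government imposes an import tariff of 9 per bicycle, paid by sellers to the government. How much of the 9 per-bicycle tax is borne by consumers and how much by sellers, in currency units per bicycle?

Inverting to Q(P) form: Qd = 355 − 4P; Qs = 5P − 149.
Before the tax: set 355 − 4P = 5P − 149 → P* = 56, Q* = 131.
With the tax collected from sellers, supply shifts: Qs = 5(P − 9) − 149.
Solving gives Q = 111 with consumers paying 61 and sellers receiving 52 (the 9 wedge).
Burden on consumers: 5; on sellers: 4. (They sum to 9.)
The less price-elastic side of the market bears the larger share of a per-unit tax.

Consumers bear 5 per bicycle; sellers bear 4 per bicycle.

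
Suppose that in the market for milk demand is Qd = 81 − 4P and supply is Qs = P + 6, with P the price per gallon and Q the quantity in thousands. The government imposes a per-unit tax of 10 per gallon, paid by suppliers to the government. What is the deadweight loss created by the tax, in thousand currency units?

Deadweight loss = 40 thousand.

Before the tax: set 81 − 4P = P + 6 → P* = 15, Q* = 21.
With the tax collected from suppliers, supply shifts: Qs = (P − 10) + 6.
New equilibrium: buyers pay 17, suppliers receive 7, Q = 13. (Wedge: Pb − Ps = 10.)
Quantity falls by |ΔQ| = |21 − 13| = 8.
DWL = ½ · t · |ΔQ| = ½ · 10 · 8 = 40.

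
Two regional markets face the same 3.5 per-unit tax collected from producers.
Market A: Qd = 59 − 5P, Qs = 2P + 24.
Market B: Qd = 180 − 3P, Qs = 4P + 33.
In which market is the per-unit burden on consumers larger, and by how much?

Market A: pre-tax P* = 5, Q* = 34; post-tax Q = 29; per-unit burden on consumers = 1.
Market B: pre-tax P* = 21, Q* = 117; post-tax Q = 111; per-unit burden on consumers = 2.
Difference: 1 vs 2 → market B is larger by 1.

Market B, by 1.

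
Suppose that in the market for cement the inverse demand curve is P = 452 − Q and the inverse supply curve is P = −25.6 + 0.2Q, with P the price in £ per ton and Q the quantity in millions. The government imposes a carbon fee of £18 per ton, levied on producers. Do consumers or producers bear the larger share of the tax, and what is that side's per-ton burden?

Rewrite in direct form: Qd = 452 − P and Qs = 5P + 128.
Before the tax: set 452 − P = 5P + 128 → P* = £54, Q* = 398.
With the tax collected from producers, supply shifts: Qs = 5(P − 18) + 128.
Solving gives Q = 383 with consumers paying £69 and producers receiving £51 (the £18 wedge).
Per-ton burden: consumers £15, producers £3.
Consumers take the larger share because demand is less price-elastic here (demand slope 1 vs supply slope 5).
The less price-elastic side of the market bears the larger share of a per-unit tax.

Consumers bear the larger share: £15 per ton.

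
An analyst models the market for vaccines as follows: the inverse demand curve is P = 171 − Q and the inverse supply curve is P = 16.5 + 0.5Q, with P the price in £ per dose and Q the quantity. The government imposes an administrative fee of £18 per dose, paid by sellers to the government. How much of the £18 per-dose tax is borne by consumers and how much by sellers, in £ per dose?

Consumers bear £12 per dose; sellers bear £6 per dose.

Inverting to Q(P) form: Qd = 171 − P; Qs = 2P − 33.
Without the tax, 171 − P = 2P − 33 gives 3P = 204, so P* = £68 and Q* = 103.
With the tax collected from sellers, supply shifts: Qs = 2(P − 18) − 33.
New equilibrium: consumers pay £80, sellers receive £62, Q = 91. (Wedge: Pb − Ps = 18.)
Burden on consumers: £12; on sellers: £6. (They sum to £18.)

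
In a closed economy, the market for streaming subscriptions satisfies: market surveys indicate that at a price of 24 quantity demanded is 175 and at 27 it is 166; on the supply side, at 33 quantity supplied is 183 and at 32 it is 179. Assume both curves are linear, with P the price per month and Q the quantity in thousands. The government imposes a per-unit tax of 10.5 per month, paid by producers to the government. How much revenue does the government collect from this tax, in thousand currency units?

Demand slope: (166 − 175)/(27 − 24) = -3, so Qd = 247 − 3P.
Supply slope: (179 − 183)/(32 − 33) = 4, so Qs = 4P + 51.
Without the tax, 247 − 3P = 4P + 51 gives 7P = 196, so P* = 28 and Q* = 163.
With the tax collected from producers, supply shifts: Qs = 4(P − 10.5) + 51.
New equilibrium: consumers pay 34, producers receive 23.5, Q = 145. (Wedge: Pb − Ps = 10.5.)
Revenue = t · Q = 10.5 · 145 = 1522.5.

Tax revenue = 1522.5 thousand.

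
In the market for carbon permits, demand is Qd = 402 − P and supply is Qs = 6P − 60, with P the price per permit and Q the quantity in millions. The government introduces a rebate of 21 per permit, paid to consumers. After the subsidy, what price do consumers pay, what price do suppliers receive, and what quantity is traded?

Consumers pay 48; suppliers receive 69; quantity = 354.

Before the subsidy: set 402 − P = 6P − 60 → P* = 66, Q* = 336.
With a per-unit subsidy paid to consumers, each effectively pays P − 21, so demand becomes Qd = 402 − (P − 21).
New equilibrium: consumers pay 48, suppliers receive 69, Q = 354. (Wedge: Pb − Ps = −21.)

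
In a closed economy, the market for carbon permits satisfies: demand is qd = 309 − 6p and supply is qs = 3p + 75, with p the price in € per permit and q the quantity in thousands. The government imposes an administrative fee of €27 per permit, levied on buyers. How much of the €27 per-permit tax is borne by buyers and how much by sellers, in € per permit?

Before the tax: set 309 − 6p = 3p + 75 → p* = €26, q* = 153.
With the tax collected from buyers, demand (in seller-price terms) shifts: qd = 309 − 6(p + 27).
Solving gives q = 99 with buyers paying €35 and sellers receiving €8 (the €27 wedge).
Burden on buyers: €9; on sellers: €18. (They sum to €27.)
The less price-elastic side of the market bears the larger share of a per-unit tax.

Buyers bear €9 per permit; sellers bear €18 per permit.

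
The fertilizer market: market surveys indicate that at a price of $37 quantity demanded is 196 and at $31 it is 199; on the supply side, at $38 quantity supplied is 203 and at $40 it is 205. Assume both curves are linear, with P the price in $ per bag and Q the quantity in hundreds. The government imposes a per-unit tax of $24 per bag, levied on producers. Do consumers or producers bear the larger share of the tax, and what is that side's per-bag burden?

Demand slope: (199 − 196)/(31 − 37) = -0.5, so Qd = 214.5 − 0.5P.
Supply slope: (205 − 203)/(40 − 38) = 1, so Qs = P + 165.
Before the tax: set 214.5 − 0.5P = P + 165 → P* = $33, Q* = 198.
With the tax collected from producers, supply shifts: Qs = (P − 24) + 165.
Solving gives Q = 190 with consumers paying $49 and producers receiving $25 (the $24 wedge).
Per-bag burden: consumers $16, producers $8.
Consumers take the larger share because demand is less price-elastic here (demand slope 0.5 vs supply slope 1).
The less price-elastic side of the market bears the larger share of a per-unit tax.

Consumers bear the larger share: $16 per bag.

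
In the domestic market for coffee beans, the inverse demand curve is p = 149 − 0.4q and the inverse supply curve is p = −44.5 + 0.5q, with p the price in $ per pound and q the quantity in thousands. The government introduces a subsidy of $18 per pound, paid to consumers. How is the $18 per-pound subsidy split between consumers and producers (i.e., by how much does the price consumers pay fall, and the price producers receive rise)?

Rewrite in direct form: qd = 372.5 − 2.5p and qs = 2p + 89.
Before the subsidy: set 372.5 − 2.5p = 2p + 89 → p* = $63, q* = 215.
With a per-unit subsidy paid to consumers, each effectively pays p − 18, so demand becomes qd = 372.5 − 2.5(p − 18).
New equilibrium: consumers pay $55, producers receive $73, q = 235. (Wedge: pb − ps = −18.)
Gain to consumers: $8; to producers: $10. (They sum to $18.)

Consumers gain $8 per pound; producers gain $10 per pound.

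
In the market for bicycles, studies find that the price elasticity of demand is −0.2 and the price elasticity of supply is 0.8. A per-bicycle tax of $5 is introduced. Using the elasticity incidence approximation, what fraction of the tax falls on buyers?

Incidence ratio: buyers' share ≈ εs / (εs + |εd|) = 0.8 / (0.8 + 0.2) = 0.8.
Supply is the more elastic side, so buyers bear the larger share.

Buyers' share ≈ 0.8.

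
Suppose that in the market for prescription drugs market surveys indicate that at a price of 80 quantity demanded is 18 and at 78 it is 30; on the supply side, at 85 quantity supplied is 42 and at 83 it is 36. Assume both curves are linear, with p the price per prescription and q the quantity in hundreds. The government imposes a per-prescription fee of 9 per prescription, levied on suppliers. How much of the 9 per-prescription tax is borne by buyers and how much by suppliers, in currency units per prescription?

Demand slope: (30 − 18)/(78 − 80) = -6, so qd = 498 − 6p.
Supply slope: (36 − 42)/(83 − 85) = 3, so qs = 3p − 213.
Without the tax, 498 − 6p = 3p − 213 gives 9p = 711, so p* = 79 and q* = 24.
With the tax collected from suppliers, supply shifts: qs = 3(p − 9) − 213.
Solving gives q = 6 with buyers paying 82 and suppliers receiving 73 (the 9 wedge).
Burden on buyers: 3; on suppliers: 6. (They sum to 9.)

Buyers bear 3 per prescription; suppliers bear 6 per prescription.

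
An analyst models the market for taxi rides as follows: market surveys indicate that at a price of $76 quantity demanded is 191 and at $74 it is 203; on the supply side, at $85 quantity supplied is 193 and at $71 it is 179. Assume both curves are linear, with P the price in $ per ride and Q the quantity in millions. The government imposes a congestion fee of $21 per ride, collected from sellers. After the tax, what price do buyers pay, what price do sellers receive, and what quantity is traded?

Demand slope: (203 − 191)/(74 − 76) = -6, so Qd = 647 − 6P.
Supply slope: (179 − 193)/(71 − 85) = 1, so Qs = P + 108.
Before the tax: set 647 − 6P = P + 108 → P* = $77, Q* = 185.
With the tax collected from sellers, supply shifts: Qs = (P − 21) + 108.
Solving gives Q = 167 with buyers paying $80 and sellers receiving $59 (the $21 wedge).

Buyers pay $80; sellers receive $59; quantity = 167.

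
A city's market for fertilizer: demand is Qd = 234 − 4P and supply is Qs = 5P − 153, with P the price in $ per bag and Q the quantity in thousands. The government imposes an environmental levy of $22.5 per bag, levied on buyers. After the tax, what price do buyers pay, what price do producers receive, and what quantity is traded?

Without the tax, 234 − 4P = 5P − 153 gives 9P = 387, so P* = $43 and Q* = 62.
With the tax collected from buyers, demand (in seller-price terms) shifts: Qd = 234 − 4(P + 22.5).
New equilibrium: buyers pay $55.5, producers receive $33, Q = 12. (Wedge: Pb − Ps = 22.5.)
The less price-elastic side of the market bears the larger share of a per-unit tax.

Buyers pay $55.5; producers receive $33; quantity = 12.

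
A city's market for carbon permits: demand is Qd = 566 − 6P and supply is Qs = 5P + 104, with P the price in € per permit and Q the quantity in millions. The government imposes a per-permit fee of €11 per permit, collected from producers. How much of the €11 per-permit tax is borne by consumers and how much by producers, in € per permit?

Without the tax, 566 − 6P = 5P + 104 gives 11P = 462, so P* = €42 and Q* = 314.
With the tax collected from producers, supply shifts: Qs = 5(P − 11) + 104.
Solving gives Q = 284 with consumers paying €47 and producers receiving €36 (the €11 wedge).
Burden on consumers: €5; on producers: €6. (They sum to €11.)

Consumers bear €5 per permit; producers bear €6 per permit.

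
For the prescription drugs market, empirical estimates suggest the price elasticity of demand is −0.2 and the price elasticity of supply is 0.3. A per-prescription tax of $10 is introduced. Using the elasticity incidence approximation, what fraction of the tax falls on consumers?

Incidence ratio: consumers' share ≈ εs / (εs + |εd|) = 0.3 / (0.3 + 0.2) = 0.6.
Supply is the more elastic side, so consumers bear the larger share.

Consumers' share ≈ 0.6.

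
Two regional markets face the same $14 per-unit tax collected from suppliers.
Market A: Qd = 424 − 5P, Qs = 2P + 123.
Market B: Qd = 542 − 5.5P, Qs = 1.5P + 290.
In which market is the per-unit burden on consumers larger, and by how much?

Market A: pre-tax P* = $43, Q* = 209; post-tax Q = 189; per-unit burden on consumers = $4.
Market B: pre-tax P* = $36, Q* = 344; post-tax Q = 327.5; per-unit burden on consumers = $3.
Difference: $4 vs $3 → market A is larger by $1.

Market A, by $1.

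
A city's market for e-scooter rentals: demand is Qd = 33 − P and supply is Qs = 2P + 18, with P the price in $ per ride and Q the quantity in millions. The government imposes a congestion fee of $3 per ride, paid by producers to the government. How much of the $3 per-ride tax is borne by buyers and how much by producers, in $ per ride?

Before the tax: set 33 − P = 2P + 18 → P* = $5, Q* = 28.
With the tax collected from producers, supply shifts: Qs = 2(P − 3) + 18.
New equilibrium: buyers pay $7, producers receive $4, Q = 26. (Wedge: Pb − Ps = 3.)
Burden on buyers: $2; on producers: $1. (They sum to $3.)
The less price-elastic side of the market bears the larger share of a per-unit tax.

Buyers bear $2 per ride; producers bear $1 per ride.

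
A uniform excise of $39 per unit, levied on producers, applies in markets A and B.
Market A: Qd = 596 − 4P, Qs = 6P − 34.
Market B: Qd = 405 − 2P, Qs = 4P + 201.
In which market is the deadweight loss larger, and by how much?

Market A: pre-tax P* = $63, Q* = 344; post-tax Q = 250.4; deadweight loss = $1825.2.
Market B: pre-tax P* = $34, Q* = 337; post-tax Q = 285; deadweight loss = $1014.
Difference: $1825.2 vs $1014 → market A is larger by $811.2.

Market A, by $811.2.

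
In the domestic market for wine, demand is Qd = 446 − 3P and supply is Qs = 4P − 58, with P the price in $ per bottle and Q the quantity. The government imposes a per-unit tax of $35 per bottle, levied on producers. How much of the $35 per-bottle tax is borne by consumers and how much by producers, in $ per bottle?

Consumers bear $20 per bottle; producers bear $15 per bottle.

Without the tax, 446 − 3P = 4P − 58 gives 7P = 504, so P* = $72 and Q* = 230.
With the tax collected from producers, supply shifts: Qs = 4(P − 35) − 58.
Solving gives Q = 170 with consumers paying $92 and producers receiving $57 (the $35 wedge).
Burden on consumers: $20; on producers: $15. (They sum to $35.)
The less price-elastic side of the market bears the larger share of a per-unit tax.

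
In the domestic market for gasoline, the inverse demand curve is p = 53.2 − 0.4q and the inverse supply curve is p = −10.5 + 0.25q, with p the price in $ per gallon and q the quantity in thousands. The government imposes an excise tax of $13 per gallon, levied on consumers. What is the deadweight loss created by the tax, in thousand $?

Rewrite in direct form: qd = 133 − 2.5p and qs = 4p + 42.
Before the tax: set 133 − 2.5p = 4p + 42 → p* = $14, q* = 98.
With the tax collected from consumers, demand (in seller-price terms) shifts: qd = 133 − 2.5(p + 13).
New equilibrium: consumers pay $22, sellers receive $9, q = 78. (Wedge: pb − ps = 13.)
Quantity falls by |ΔQ| = |98 − 78| = 20.
DWL = ½ · t · |ΔQ| = ½ · 13 · 20 = $130.

Deadweight loss = $130 thousand.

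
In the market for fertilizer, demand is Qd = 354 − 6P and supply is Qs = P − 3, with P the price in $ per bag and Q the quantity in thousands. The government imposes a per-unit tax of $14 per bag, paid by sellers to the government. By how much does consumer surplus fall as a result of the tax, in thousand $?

Before the tax: set 354 − 6P = P − 3 → P* = $51, Q* = 48.
With the tax collected from sellers, supply shifts: Qs = (P − 14) − 3.
New equilibrium: consumers pay $53, sellers receive $39, Q = 36. (Wedge: Pb − Ps = 14.)
ΔCS is the trapezoid between Q = 36 and Q = 48 of height $2: ½ · (48 + 36) · 2 = $84.

Consumer surplus falls by $84 thousand.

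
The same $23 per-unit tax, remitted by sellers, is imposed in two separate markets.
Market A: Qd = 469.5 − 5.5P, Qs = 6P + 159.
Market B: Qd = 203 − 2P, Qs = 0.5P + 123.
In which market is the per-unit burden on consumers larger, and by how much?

Market A, by $7.4.

Market A: pre-tax P* = $27, Q* = 321; post-tax Q = 255; per-unit burden on consumers = $12.
Market B: pre-tax P* = $32, Q* = 139; post-tax Q = 129.8; per-unit burden on consumers = $4.6.
Difference: $12 vs $4.6 → market A is larger by $7.4.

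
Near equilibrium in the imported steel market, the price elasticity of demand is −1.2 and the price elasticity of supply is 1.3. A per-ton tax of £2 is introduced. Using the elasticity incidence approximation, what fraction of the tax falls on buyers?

Incidence ratio: buyers' share ≈ εs / (εs + |εd|) = 1.3 / (1.3 + 1.2) = 0.52.
Supply is the more elastic side, so buyers bear the larger share.

Buyers' share ≈ 0.52.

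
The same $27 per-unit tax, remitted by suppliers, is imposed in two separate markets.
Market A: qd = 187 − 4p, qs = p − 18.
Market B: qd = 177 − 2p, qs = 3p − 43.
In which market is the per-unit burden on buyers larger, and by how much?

Market B, by $10.8.

Market A: pre-tax p* = $41, q* = 23; post-tax q = 1.4; per-unit burden on buyers = $5.4.
Market B: pre-tax p* = $44, q* = 89; post-tax q = 56.6; per-unit burden on buyers = $16.2.
Difference: $5.4 vs $16.2 → market B is larger by $10.8.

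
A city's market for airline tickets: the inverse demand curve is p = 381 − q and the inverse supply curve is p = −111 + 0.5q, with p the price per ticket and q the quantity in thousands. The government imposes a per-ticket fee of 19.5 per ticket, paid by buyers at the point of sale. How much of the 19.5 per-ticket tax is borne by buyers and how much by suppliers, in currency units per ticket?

Inverting to q(p) form: qd = 381 − p; qs = 2p + 222.
Before the tax: set 381 − p = 2p + 222 → p* = 53, q* = 328.
With the tax collected from buyers, demand (in seller-price terms) shifts: qd = 381 − (p + 19.5).
New equilibrium: buyers pay 66, suppliers receive 46.5, q = 315. (Wedge: pb − ps = 19.5.)
Burden on buyers: 13; on suppliers: 6.5. (They sum to 19.5.)

Buyers bear 13 per ticket; suppliers bear 6.5 per ticket.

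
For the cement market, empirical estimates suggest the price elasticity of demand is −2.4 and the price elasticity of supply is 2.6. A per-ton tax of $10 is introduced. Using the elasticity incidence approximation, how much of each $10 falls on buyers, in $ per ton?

Incidence ratio: buyers' share ≈ εs / (εs + |εd|) = 2.6 / (2.6 + 2.4) = 0.52.
So buyers bear ≈ 0.52 × $10 = $5.2; suppliers bear $4.8.

Buyers bear ≈ $5.2 per ton.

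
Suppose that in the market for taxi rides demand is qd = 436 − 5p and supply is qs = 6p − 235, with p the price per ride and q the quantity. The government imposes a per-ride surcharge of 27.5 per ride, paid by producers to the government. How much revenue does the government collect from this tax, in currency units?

Tax revenue = 1540.

Before the tax: set 436 − 5p = 6p − 235 → p* = 61, q* = 131.
With the tax collected from producers, supply shifts: qs = 6(p − 27.5) − 235.
Solving gives q = 56 with consumers paying 76 and producers receiving 48.5 (the 27.5 wedge).
Revenue = t · Q = 27.5 · 56 = 1540.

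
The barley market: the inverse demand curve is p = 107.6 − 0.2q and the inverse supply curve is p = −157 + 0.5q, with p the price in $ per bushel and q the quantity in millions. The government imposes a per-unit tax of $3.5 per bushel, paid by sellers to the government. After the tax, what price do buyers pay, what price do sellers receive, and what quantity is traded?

Buyers pay $33; sellers receive $29.5; quantity = 373.

Rewrite in direct form: qd = 538 − 5p and qs = 2p + 314.
Without the tax, 538 − 5p = 2p + 314 gives 7p = 224, so p* = $32 and q* = 378.
With the tax collected from sellers, supply shifts: qs = 2(p − 3.5) + 314.
Solving gives q = 373 with buyers paying $33 and sellers receiving $29.5 (the $3.5 wedge).
The less price-elastic side of the market bears the larger share of a per-unit tax.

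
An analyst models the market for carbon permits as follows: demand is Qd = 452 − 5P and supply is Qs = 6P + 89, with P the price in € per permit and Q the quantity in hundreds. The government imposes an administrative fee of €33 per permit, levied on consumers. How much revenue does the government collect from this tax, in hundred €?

Before the tax: set 452 − 5P = 6P + 89 → P* = €33, Q* = 287.
With the tax collected from consumers, demand (in seller-price terms) shifts: Qd = 452 − 5(P + 33).
New equilibrium: consumers pay €51, suppliers receive €18, Q = 197. (Wedge: Pb − Ps = 33.)
Revenue = t · Q = 33 · 197 = €6501.

Tax revenue = €6501 hundred.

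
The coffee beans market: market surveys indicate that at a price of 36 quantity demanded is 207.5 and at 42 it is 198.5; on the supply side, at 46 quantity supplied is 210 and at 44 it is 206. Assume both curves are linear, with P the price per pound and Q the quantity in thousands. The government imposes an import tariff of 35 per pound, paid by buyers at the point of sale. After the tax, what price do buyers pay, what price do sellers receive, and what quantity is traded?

Demand slope: (198.5 − 207.5)/(42 − 36) = -1.5, so Qd = 261.5 − 1.5P.
Supply slope: (206 − 210)/(44 − 46) = 2, so Qs = 2P + 118.
Before the tax: set 261.5 − 1.5P = 2P + 118 → P* = 41, Q* = 200.
With the tax collected from buyers, demand (in seller-price terms) shifts: Qd = 261.5 − 1.5(P + 35).
New equilibrium: buyers pay 61, sellers receive 26, Q = 170. (Wedge: Pb − Ps = 35.)
The less price-elastic side of the market bears the larger share of a per-unit tax.

Buyers pay 61; sellers receive 26; quantity = 170.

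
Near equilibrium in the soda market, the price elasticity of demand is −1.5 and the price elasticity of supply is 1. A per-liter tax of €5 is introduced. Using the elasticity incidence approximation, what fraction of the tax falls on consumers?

Consumers' share ≈ 0.4.

Incidence ratio: consumers' share ≈ εs / (εs + |εd|) = 1 / (1 + 1.5) = 0.4.
Supply is the less elastic side, so consumers bear the smaller share.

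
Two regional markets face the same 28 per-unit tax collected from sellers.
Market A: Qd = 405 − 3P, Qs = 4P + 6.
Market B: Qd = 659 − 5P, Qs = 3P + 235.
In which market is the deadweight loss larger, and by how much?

Market A: pre-tax P* = 57, Q* = 234; post-tax Q = 186; deadweight loss = 672.
Market B: pre-tax P* = 53, Q* = 394; post-tax Q = 341.5; deadweight loss = 735.
Difference: 672 vs 735 → market B is larger by 63.

Market B, by 63.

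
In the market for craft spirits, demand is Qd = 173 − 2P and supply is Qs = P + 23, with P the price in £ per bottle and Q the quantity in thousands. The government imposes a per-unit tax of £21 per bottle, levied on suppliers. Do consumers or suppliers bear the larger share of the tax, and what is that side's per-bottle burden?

Before the tax: set 173 − 2P = P + 23 → P* = £50, Q* = 73.
With the tax collected from suppliers, supply shifts: Qs = (P − 21) + 23.
Solving gives Q = 59 with consumers paying £57 and suppliers receiving £36 (the £21 wedge).
Per-bottle burden: consumers £7, suppliers £14.
Suppliers take the larger share because supply is less price-elastic here (demand slope 2 vs supply slope 1).

Suppliers bear the larger share: £14 per bottle.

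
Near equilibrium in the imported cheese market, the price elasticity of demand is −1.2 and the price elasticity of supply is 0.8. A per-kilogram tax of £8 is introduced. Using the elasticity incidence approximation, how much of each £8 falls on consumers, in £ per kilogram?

Consumers bear ≈ £3.2 per kilogram.

Incidence ratio: consumers' share ≈ εs / (εs + |εd|) = 0.8 / (0.8 + 1.2) = 0.4.
So consumers bear ≈ 0.4 × £8 = £3.2; producers bear £4.8.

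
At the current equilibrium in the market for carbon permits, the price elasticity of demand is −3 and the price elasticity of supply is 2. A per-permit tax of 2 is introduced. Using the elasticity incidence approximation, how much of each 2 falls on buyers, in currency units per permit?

Buyers bear ≈ 0.8 per permit.

Incidence ratio: buyers' share ≈ εs / (εs + |εd|) = 2 / (2 + 3) = 0.4.
So buyers bear ≈ 0.4 × 2 = 0.8; producers bear 1.2.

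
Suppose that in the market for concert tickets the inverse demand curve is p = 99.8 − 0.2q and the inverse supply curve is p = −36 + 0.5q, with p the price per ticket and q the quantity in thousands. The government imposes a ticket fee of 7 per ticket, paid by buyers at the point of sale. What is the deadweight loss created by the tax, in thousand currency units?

Deadweight loss = 35 thousand.

Inverting to q(p) form: qd = 499 − 5p; qs = 2p + 72.
Without the tax, 499 − 5p = 2p + 72 gives 7p = 427, so p* = 61 and q* = 194.
With the tax collected from buyers, demand (in seller-price terms) shifts: qd = 499 − 5(p + 7).
New equilibrium: buyers pay 63, sellers receive 56, q = 184. (Wedge: pb − ps = 7.)
Quantity falls by |ΔQ| = |194 − 184| = 10.
DWL = ½ · t · |ΔQ| = ½ · 7 · 10 = 35.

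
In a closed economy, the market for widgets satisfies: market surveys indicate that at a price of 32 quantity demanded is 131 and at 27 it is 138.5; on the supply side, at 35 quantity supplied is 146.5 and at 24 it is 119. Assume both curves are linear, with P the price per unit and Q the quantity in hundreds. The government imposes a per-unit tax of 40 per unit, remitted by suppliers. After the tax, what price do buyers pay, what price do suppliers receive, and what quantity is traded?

Buyers pay 55; suppliers receive 15; quantity = 96.5.

Demand slope: (138.5 − 131)/(27 − 32) = -1.5, so Qd = 179 − 1.5P.
Supply slope: (119 − 146.5)/(24 − 35) = 2.5, so Qs = 2.5P + 59.
Before the tax: set 179 − 1.5P = 2.5P + 59 → P* = 30, Q* = 134.
With the tax collected from suppliers, supply shifts: Qs = 2.5(P − 40) + 59.
New equilibrium: buyers pay 55, suppliers receive 15, Q = 96.5. (Wedge: Pb − Ps = 40.)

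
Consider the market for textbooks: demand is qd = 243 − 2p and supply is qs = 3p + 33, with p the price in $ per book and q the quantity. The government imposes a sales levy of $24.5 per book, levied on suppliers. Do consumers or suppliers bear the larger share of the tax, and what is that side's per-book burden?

Consumers bear the larger share: $14.7 per book.

Without the tax, 243 − 2p = 3p + 33 gives 5p = 210, so p* = $42 and q* = 159.
With the tax collected from suppliers, supply shifts: qs = 3(p − 24.5) + 33.
Solving gives q = 129.6 with consumers paying $56.7 and suppliers receiving $32.2 (the $24.5 wedge).
Per-book burden: consumers $14.7, suppliers $9.8.
Consumers take the larger share because demand is less price-elastic here (demand slope 2 vs supply slope 3).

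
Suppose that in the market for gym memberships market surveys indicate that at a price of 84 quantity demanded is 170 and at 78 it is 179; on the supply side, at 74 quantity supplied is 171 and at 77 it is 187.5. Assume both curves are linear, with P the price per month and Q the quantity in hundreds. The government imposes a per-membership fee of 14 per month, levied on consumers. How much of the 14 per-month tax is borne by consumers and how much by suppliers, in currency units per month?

Demand slope: (179 − 170)/(78 − 84) = -1.5, so Qd = 296 − 1.5P.
Supply slope: (187.5 − 171)/(77 − 74) = 5.5, so Qs = 5.5P − 236.
Without the tax, 296 − 1.5P = 5.5P − 236 gives 7P = 532, so P* = 76 and Q* = 182.
With the tax collected from consumers, demand (in seller-price terms) shifts: Qd = 296 − 1.5(P + 14).
Solving gives Q = 165.5 with consumers paying 87 and suppliers receiving 73 (the 14 wedge).
Burden on consumers: 11; on suppliers: 3. (They sum to 14.)

Consumers bear 11 per month; suppliers bear 3 per month.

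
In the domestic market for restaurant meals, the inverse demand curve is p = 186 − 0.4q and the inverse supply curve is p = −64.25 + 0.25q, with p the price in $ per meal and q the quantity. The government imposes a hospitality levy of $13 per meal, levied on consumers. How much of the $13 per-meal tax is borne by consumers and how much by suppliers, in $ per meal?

Consumers bear $8 per meal; suppliers bear $5 per meal.

Rewrite in direct form: qd = 465 − 2.5p and qs = 4p + 257.
Without the tax, 465 − 2.5p = 4p + 257 gives 6.5p = 208, so p* = $32 and q* = 385.
With the tax collected from consumers, demand (in seller-price terms) shifts: qd = 465 − 2.5(p + 13).
New equilibrium: consumers pay $40, suppliers receive $27, q = 365. (Wedge: pb − ps = 13.)
Burden on consumers: $8; on suppliers: $5. (They sum to $13.)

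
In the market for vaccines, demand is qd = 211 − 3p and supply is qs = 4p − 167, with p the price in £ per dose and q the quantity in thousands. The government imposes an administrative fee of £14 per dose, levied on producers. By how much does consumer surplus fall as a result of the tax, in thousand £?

Without the tax, 211 − 3p = 4p − 167 gives 7p = 378, so p* = £54 and q* = 49.
With the tax collected from producers, supply shifts: qs = 4(p − 14) − 167.
Solving gives q = 25 with consumers paying £62 and producers receiving £48 (the £14 wedge).
ΔCS is the trapezoid between Q = 25 and Q = 49 of height £8: ½ · (49 + 25) · 8 = £296.

Consumer surplus falls by £296 thousand.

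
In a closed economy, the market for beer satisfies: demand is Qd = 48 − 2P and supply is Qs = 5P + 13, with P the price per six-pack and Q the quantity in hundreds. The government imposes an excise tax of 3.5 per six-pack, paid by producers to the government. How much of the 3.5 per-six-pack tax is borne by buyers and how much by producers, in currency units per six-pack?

Without the tax, 48 − 2P = 5P + 13 gives 7P = 35, so P* = 5 and Q* = 38.
With the tax collected from producers, supply shifts: Qs = 5(P − 3.5) + 13.
New equilibrium: buyers pay 7.5, producers receive 4, Q = 33. (Wedge: Pb − Ps = 3.5.)
Burden on buyers: 2.5; on producers: 1. (They sum to 3.5.)
The less price-elastic side of the market bears the larger share of a per-unit tax.

Buyers bear 2.5 per six-pack; producers bear 1 per six-pack.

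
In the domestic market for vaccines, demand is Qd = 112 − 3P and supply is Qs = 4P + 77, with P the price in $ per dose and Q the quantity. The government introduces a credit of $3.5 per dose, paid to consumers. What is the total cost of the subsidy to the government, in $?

Government outlay = $360.5.

Without the subsidy, 112 − 3P = 4P + 77 gives 7P = 35, so P* = $5 and Q* = 97.
With a per-unit subsidy paid to consumers, each effectively pays P − 3.5, so demand becomes Qd = 112 − 3(P − 3.5).
Solving gives Q = 103 with consumers paying $3 and sellers receiving $6.5 (the $3.5 wedge).
Outlay = t · Q = 3.5 · 103 = $360.5.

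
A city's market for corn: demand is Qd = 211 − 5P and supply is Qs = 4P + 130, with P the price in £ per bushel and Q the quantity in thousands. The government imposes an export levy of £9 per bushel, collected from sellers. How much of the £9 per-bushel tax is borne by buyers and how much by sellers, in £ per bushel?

Without the tax, 211 − 5P = 4P + 130 gives 9P = 81, so P* = £9 and Q* = 166.
With the tax collected from sellers, supply shifts: Qs = 4(P − 9) + 130.
Solving gives Q = 146 with buyers paying £13 and sellers receiving £4 (the £9 wedge).
Burden on buyers: £4; on sellers: £5. (They sum to £9.)
The less price-elastic side of the market bears the larger share of a per-unit tax.

Buyers bear £4 per bushel; sellers bear £5 per bushel.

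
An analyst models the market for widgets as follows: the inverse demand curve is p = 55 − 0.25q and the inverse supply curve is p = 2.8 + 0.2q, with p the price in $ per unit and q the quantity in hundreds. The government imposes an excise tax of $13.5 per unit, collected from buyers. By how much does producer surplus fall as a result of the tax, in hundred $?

Rewrite in direct form: qd = 220 − 4p and qs = 5p − 14.
Without the tax, 220 − 4p = 5p − 14 gives 9p = 234, so p* = $26 and q* = 116.
With the tax collected from buyers, demand (in seller-price terms) shifts: qd = 220 − 4(p + 13.5).
Solving gives q = 86 with buyers paying $33.5 and producers receiving $20 (the $13.5 wedge).
ΔPS is the trapezoid between Q = 86 and Q = 116 of height $6: ½ · (116 + 86) · 6 = $606.

Producer surplus falls by $606 hundred.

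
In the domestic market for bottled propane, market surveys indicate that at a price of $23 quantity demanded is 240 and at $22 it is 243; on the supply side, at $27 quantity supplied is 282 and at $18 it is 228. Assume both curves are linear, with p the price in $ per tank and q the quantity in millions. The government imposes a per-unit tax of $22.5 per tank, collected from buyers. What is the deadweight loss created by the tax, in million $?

Demand slope: (243 − 240)/(22 − 23) = -3, so qd = 309 − 3p.
Supply slope: (228 − 282)/(18 − 27) = 6, so qs = 6p + 120.
Without the tax, 309 − 3p = 6p + 120 gives 9p = 189, so p* = $21 and q* = 246.
With the tax collected from buyers, demand (in seller-price terms) shifts: qd = 309 − 3(p + 22.5).
Solving gives q = 201 with buyers paying $36 and producers receiving $13.5 (the $22.5 wedge).
Quantity falls by |ΔQ| = |246 − 201| = 45.
DWL = ½ · t · |ΔQ| = ½ · 22.5 · 45 = $506.25.

Deadweight loss = $506.25 million.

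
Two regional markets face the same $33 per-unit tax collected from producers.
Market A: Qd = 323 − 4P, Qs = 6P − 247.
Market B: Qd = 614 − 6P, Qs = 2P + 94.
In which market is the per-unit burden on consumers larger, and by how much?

Market A: pre-tax P* = $57, Q* = 95; post-tax Q = 15.8; per-unit burden on consumers = $19.8.
Market B: pre-tax P* = $65, Q* = 224; post-tax Q = 174.5; per-unit burden on consumers = $8.25.
Difference: $19.8 vs $8.25 → market A is larger by $11.55.

Market A, by $11.55.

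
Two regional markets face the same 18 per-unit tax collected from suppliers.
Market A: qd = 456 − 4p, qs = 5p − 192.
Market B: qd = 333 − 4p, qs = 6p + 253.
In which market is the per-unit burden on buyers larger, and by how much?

Market A: pre-tax p* = 72, q* = 168; post-tax q = 128; per-unit burden on buyers = 10.
Market B: pre-tax p* = 8, q* = 301; post-tax q = 257.8; per-unit burden on buyers = 10.8.
Difference: 10 vs 10.8 → market B is larger by 0.8.

Market B, by 0.8.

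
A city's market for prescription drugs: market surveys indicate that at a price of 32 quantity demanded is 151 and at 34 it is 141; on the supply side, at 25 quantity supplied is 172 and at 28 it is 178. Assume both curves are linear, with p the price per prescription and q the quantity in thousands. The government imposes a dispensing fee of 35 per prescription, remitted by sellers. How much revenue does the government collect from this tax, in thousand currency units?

Tax revenue = 4410 thousand.

Demand slope: (141 − 151)/(34 − 32) = -5, so qd = 311 − 5p.
Supply slope: (178 − 172)/(28 − 25) = 2, so qs = 2p + 122.
Without the tax, 311 − 5p = 2p + 122 gives 7p = 189, so p* = 27 and q* = 176.
With the tax collected from sellers, supply shifts: qs = 2(p − 35) + 122.
Solving gives q = 126 with consumers paying 37 and sellers receiving 2 (the 35 wedge).
Revenue = t · Q = 35 · 126 = 4410.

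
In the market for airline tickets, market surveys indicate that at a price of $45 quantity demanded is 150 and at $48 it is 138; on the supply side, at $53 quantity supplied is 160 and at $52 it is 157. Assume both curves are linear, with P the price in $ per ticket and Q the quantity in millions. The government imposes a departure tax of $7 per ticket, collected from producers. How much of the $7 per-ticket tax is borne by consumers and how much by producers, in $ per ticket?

Consumers bear $3 per ticket; producers bear $4 per ticket.

Demand slope: (138 − 150)/(48 − 45) = -4, so Qd = 330 − 4P.
Supply slope: (157 − 160)/(52 − 53) = 3, so Qs = 3P + 1.
Without the tax, 330 − 4P = 3P + 1 gives 7P = 329, so P* = $47 and Q* = 142.
With the tax collected from producers, supply shifts: Qs = 3(P − 7) + 1.
New equilibrium: consumers pay $50, producers receive $43, Q = 130. (Wedge: Pb − Ps = 7.)
Burden on consumers: $3; on producers: $4. (They sum to $7.)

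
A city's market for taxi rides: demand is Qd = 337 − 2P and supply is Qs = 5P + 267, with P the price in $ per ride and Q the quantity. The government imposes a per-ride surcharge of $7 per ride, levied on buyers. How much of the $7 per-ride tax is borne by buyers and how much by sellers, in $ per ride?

Before the tax: set 337 − 2P = 5P + 267 → P* = $10, Q* = 317.
With the tax collected from buyers, demand (in seller-price terms) shifts: Qd = 337 − 2(P + 7).
New equilibrium: buyers pay $15, sellers receive $8, Q = 307. (Wedge: Pb − Ps = 7.)
Burden on buyers: $5; on sellers: $2. (They sum to $7.)
The less price-elastic side of the market bears the larger share of a per-unit tax.

Buyers bear $5 per ride; sellers bear $2 per ride.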